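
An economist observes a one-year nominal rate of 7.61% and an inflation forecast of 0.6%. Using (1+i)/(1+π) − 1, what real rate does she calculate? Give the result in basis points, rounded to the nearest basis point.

1 + r = 1.07610 / 1.00600 = 1.069682
r = 1.069682 − 1 = 6.9682%, i.e. 697 basis points.

697 basis points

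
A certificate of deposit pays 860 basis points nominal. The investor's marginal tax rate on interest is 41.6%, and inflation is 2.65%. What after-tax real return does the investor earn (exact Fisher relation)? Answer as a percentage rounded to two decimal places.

After-tax nominal return = 8.6% × (1 − 0.416) = 5.0224%.
1 + r = 1.050224 / 1.02650 = 1.023112
After-tax real rate = 1.023112 − 1 → 2.31%.

2.31%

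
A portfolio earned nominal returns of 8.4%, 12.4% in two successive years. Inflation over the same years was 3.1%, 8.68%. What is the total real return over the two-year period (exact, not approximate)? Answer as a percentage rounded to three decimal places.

Compound the nominal returns: 1.0840 × 1.1240 = 1.2184160.
Compound inflation: 1.0310 × 1.0868 = 1.1204908.
Deflate: 1.2184160 / 1.1204908 = 1.0873949.
Total real return = 1.0873949 − 1 → 8.739%.

8.739%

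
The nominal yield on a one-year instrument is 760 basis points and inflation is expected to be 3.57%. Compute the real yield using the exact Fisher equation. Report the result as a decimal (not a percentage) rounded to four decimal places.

By the Fisher identity, 1 + r = (1 + i)/(1 + π).
1 + r = 1.07600 / 1.03570 = 1.038911
r = 1.038911 − 1 = 3.8911%, i.e. 0.0389.

0.0389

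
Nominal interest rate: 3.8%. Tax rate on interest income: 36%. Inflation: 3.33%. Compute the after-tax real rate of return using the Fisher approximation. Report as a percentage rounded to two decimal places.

-0.90%

After-tax nominal return = 3.8% × (1 − 0.36) = 2.4320%.
r ≈ 2.4320% − 3.33% → -0.90%.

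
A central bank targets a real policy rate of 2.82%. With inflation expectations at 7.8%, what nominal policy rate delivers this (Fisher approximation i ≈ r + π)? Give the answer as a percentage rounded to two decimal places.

10.62%

i ≈ r + π = 2.82% + 7.8% = 10.62%.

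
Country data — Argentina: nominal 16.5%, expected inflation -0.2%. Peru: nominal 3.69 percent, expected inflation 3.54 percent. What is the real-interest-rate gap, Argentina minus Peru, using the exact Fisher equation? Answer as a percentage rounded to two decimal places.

16.59%

Argentina: (1 + 0.1650)/(1 − 0.0020) − 1 = 16.7335%
Peru: (1 + 0.0369)/(1 + 0.0354) − 1 = 0.1449%
Differential = 16.7335% − 0.1449% = 16.5886% → 16.59%.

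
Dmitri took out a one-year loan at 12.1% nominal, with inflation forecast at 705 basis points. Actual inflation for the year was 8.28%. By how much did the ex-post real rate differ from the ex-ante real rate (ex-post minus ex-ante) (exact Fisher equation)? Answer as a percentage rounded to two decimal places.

Ex-ante: (1 + 0.1210)/(1 + 0.0705) − 1 = 4.7174%
Ex-post: (1 + 0.1210)/(1 + 0.0828) − 1 = 3.5279%
Difference (ex-post − ex-ante) = -1.1895% → -1.19%.

-1.19%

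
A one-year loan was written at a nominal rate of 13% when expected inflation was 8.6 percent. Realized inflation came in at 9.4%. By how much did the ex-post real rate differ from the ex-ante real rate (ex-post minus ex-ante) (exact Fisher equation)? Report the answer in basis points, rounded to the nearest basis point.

Ex-ante: (1 + 0.1300)/(1 + 0.0860) − 1 = 4.0516%
Ex-post: (1 + 0.1300)/(1 + 0.0940) − 1 = 3.2907%
Difference (ex-post − ex-ante) = -0.7609% → -76 basis points.

-76 basis points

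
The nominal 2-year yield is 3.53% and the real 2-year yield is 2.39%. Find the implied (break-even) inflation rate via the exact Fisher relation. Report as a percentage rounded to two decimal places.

1.11%

(1 + π) = (1 + i)/(1 + r) = 1.03530 / 1.02390 = 1.011134
Break-even inflation = 1.011134 − 1 → 1.11%.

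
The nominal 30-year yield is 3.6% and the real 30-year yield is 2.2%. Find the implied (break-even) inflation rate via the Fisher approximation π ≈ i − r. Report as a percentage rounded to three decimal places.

1.400%

π ≈ i − r = 3.6% − 2.2% → 1.400%.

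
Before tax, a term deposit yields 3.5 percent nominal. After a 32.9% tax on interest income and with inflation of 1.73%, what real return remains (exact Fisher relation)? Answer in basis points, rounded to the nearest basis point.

61 basis points

After-tax nominal return = 3.5% × (1 − 0.329) = 2.3485%.
1 + r = 1.023485 / 1.01730 = 1.006080
After-tax real rate = 1.006080 − 1 → 61 basis points.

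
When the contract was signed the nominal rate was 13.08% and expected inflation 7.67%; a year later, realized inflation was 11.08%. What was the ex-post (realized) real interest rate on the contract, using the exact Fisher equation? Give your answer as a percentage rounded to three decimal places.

1.801%

Ex-post: (1 + 0.1308)/(1 + 0.1108) − 1 = 1.800504%
So the realized real rate is 1.801%.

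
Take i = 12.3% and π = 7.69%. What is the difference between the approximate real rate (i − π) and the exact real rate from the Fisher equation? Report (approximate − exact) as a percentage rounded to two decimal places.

0.33%

Approximate: r ≈ 12.300% − 7.690% = 4.6100%
Exact: (1 + 0.1230)/(1 + 0.0769) − 1 = 4.2808%
Error = 4.6100% − 4.2808% = 0.3292% → 0.33%.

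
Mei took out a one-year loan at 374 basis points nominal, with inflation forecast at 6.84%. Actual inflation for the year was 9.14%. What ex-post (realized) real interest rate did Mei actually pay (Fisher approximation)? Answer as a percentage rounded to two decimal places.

Ex-post: 3.74% − 9.14% = -5.400%
So the realized real rate is -5.40%.

-5.40%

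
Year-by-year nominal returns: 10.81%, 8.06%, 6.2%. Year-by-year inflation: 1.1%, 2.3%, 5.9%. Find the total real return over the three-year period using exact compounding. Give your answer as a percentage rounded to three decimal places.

Nominal growth factor = 1.1081 × 1.0806 × 1.0620 = 1.271652
Price-level growth factor = 1.0110 × 1.0230 × 1.0590 = 1.095274
Real growth factor = 1.271652 / 1.095274 = 1.161036
Total real return = 1.161036 − 1 → 16.104%.

16.104%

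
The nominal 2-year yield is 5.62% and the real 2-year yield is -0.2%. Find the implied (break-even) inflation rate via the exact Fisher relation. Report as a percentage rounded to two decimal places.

5.83%

(1 + π) = (1 + i)/(1 + r) = 1.05620 / 0.99800 = 1.058317
Break-even inflation = 1.058317 − 1 → 5.83%.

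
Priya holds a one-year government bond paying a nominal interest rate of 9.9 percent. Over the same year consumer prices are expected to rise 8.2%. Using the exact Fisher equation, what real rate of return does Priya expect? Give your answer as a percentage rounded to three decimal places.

1.571%

1 + r = 1.09900 / 1.08200 = 1.015712
r = 1.015712 − 1 = 1.5712%, i.e. 1.571%.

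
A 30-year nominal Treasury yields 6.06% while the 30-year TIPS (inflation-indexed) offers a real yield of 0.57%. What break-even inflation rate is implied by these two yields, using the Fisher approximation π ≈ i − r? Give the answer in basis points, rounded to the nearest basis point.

π ≈ i − r = 6.06% − 0.57% → 549 basis points.

549 basis points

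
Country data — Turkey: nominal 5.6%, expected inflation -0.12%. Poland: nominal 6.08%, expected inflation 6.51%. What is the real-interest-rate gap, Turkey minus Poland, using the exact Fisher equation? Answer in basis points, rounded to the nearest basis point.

Turkey: (1 + 0.0560)/(1 − 0.0012) − 1 = 5.7269%
Poland: (1 + 0.0608)/(1 + 0.0651) − 1 = -0.4037%
Differential = 5.7269% − (-0.4037%) = 6.1306% → 613 basis points.

613 basis points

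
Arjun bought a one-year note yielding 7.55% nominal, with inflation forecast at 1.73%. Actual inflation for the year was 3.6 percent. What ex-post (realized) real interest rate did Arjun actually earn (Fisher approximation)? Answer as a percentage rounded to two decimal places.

Ex-post: 7.55% − 3.6% = 3.950%
So the realized real rate is 3.95%.

3.95%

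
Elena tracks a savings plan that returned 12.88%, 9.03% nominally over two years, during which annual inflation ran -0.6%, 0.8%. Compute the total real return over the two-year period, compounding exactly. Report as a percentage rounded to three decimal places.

Compound the nominal returns: 1.1288 × 1.0903 = 1.230731.
Compound inflation: 0.9940 × 1.0080 = 1.001952.
Deflate: 1.230731 / 1.001952 = 1.228333.
Total real return = 1.228333 − 1 → 22.833%.

22.833%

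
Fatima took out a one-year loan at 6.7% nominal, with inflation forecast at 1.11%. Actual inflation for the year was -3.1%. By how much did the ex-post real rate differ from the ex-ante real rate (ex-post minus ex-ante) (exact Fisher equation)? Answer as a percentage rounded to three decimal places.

Ex-ante: (1 + 0.0670)/(1 + 0.0111) − 1 = 5.5286%
Ex-post: (1 + 0.0670)/(1 − 0.0310) − 1 = 10.1135%
Difference (ex-post − ex-ante) = 4.5849% → 4.585%.

4.585%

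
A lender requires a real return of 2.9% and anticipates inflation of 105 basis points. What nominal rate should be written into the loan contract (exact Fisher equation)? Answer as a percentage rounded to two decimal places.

3.98%

(1 + i) = (1 + r)(1 + π) = 1.02900 × 1.01050 = 1.0398045
i = 1.0398045 − 1, so the required nominal rate is 3.98%.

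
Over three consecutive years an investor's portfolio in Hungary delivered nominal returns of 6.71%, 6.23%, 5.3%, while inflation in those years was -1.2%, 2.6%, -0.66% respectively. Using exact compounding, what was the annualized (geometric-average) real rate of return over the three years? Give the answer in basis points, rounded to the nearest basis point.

Compound the nominal returns: 1.0671 × 1.0623 × 1.0530 = 1.19366009.
Compound inflation: 0.9880 × 1.0260 × 0.9934 = 1.00699766.
Deflate: 1.19366009 / 1.00699766 = 1.18536531.
Annualized real rate = 1.18536531^(1/3) − 1 = 5.8321% → 583 basis points.

583 basis points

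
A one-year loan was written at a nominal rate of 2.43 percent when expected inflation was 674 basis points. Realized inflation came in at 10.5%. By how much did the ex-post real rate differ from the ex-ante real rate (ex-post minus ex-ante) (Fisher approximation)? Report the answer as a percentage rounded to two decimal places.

Ex-ante: 2.43% − 6.74% = -4.310%
Ex-post: 2.43% − 10.5% = -8.070%
Difference (ex-post − ex-ante) = -3.7600% → -3.76%.

-3.76%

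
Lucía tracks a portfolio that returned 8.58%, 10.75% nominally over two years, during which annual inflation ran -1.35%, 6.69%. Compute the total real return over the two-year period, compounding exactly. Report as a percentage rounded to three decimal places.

14.254%

Compound the nominal returns: 1.0858 × 1.1075 = 1.202524.
Compound inflation: 0.9865 × 1.0669 = 1.052497.
Deflate: 1.202524 / 1.052497 = 1.142544.
Total real return = 1.142544 − 1 → 14.254%.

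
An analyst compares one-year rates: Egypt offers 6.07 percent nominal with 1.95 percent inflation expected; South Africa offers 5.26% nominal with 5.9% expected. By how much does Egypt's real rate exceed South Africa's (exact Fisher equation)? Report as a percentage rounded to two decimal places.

Egypt: (1 + 0.0607)/(1 + 0.0195) − 1 = 4.0412%
South Africa: (1 + 0.0526)/(1 + 0.0590) − 1 = -0.6043%
Differential = 4.0412% − (-0.6043%) = 4.6455% → 4.65%.

4.65%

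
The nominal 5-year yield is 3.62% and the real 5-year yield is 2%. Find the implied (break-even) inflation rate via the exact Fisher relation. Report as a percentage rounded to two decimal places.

1.59%

(1 + π) = (1 + i)/(1 + r) = 1.03620 / 1.02000 = 1.015882
Break-even inflation = 1.015882 − 1 → 1.59%.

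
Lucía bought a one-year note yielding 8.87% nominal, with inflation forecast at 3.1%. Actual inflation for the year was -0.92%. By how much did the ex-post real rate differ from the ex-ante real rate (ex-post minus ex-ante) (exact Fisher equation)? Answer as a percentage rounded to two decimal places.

Ex-ante: (1 + 0.0887)/(1 + 0.0310) − 1 = 5.5965%
Ex-post: (1 + 0.0887)/(1 − 0.0092) − 1 = 9.8809%
Difference (ex-post − ex-ante) = 4.2844% → 4.28%.

4.28%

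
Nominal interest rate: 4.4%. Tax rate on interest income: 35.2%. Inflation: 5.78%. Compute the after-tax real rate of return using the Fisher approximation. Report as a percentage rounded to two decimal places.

After-tax nominal return = 4.4% × (1 − 0.352) = 2.8512%.
r ≈ 2.8512% − 5.78% → -2.93%.

-2.93%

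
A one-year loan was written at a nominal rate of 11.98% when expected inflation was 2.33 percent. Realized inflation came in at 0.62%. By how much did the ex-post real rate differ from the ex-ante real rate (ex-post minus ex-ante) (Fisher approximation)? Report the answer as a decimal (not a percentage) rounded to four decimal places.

0.0171

Ex-ante: 11.98% − 2.33% = 9.650%
Ex-post: 11.98% − 0.62% = 11.360%
Difference (ex-post − ex-ante) = 1.7100% → 0.0171.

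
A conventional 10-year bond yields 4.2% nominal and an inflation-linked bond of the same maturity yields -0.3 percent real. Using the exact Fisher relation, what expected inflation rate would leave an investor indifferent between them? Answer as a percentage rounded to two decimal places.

4.51%

(1 + π) = (1 + i)/(1 + r) = 1.04200 / 0.99700 = 1.045135
Break-even inflation = 1.045135 − 1 → 4.51%.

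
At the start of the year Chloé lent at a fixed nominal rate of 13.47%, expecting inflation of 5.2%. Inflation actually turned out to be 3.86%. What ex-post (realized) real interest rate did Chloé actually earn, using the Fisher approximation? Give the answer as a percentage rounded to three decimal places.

Ex-post: 13.47% − 3.86% = 9.610%
So the realized real rate is 9.610%.

9.610%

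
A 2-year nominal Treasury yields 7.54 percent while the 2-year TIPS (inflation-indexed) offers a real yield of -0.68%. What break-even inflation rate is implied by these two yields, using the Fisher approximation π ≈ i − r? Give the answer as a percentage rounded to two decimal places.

8.22%

π ≈ i − r = 7.54% − (-0.68%) → 8.22%.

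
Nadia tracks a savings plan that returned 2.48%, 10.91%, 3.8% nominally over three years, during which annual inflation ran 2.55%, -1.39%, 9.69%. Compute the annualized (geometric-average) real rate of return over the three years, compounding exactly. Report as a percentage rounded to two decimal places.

2.08%

Compound the nominal returns: 1.0248 × 1.1091 × 1.0380 = 1.17979670.
Compound inflation: 1.0255 × 0.9861 × 1.0969 = 1.10923524.
Deflate: 1.17979670 / 1.10923524 = 1.06361270.
Annualized real rate = 1.06361270^(1/3) − 1 = 2.0770% → 2.08%.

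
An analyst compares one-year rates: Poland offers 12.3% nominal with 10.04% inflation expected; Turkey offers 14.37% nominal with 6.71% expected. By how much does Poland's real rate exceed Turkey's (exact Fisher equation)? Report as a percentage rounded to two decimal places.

-5.12%

Poland: (1 + 0.1230)/(1 + 0.1004) − 1 = 2.0538%
Turkey: (1 + 0.1437)/(1 + 0.0671) − 1 = 7.1783%
Differential = 2.0538% − 7.1783% = -5.1245% → -5.12%.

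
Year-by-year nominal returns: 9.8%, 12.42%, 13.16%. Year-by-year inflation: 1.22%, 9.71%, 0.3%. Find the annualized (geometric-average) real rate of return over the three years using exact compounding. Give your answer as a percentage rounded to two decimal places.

Nominal growth factor = 1.0980 × 1.1242 × 1.1316 = 1.39681490
Price-level growth factor = 1.0122 × 1.0971 × 1.0030 = 1.11381607
Real growth factor = 1.39681490 / 1.11381607 = 1.25408040
Annualized real rate = 1.25408040^(1/3) − 1 = 7.8388% → 7.84%.

7.84%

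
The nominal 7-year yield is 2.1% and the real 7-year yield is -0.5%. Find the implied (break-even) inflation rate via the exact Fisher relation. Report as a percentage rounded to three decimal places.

(1 + π) = (1 + i)/(1 + r) = 1.02100 / 0.99500 = 1.026131
Break-even inflation = 1.026131 − 1 → 2.613%.

2.613%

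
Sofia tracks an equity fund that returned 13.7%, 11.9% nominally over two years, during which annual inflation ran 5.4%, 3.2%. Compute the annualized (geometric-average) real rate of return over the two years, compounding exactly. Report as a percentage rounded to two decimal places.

Compound the nominal returns: 1.1370 × 1.1190 = 1.27230300.
Compound inflation: 1.0540 × 1.0320 = 1.08772800.
Deflate: 1.27230300 / 1.08772800 = 1.16968856.
Annualized real rate = 1.16968856^(1/2) − 1 = 8.1521% → 8.15%.

8.15%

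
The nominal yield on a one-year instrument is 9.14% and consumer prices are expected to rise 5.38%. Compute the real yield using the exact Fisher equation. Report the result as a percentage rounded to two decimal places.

3.57%

By the Fisher equation, 1 + r = (1 + i)/(1 + π).
1 + r = 1.09140 / 1.05380 = 1.035680
r = 1.035680 − 1 = 3.5680%, i.e. 3.57%.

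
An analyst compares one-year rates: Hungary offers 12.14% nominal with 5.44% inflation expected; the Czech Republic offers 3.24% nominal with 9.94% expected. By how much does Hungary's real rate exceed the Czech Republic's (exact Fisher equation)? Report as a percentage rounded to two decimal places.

Hungary: (1 + 0.1214)/(1 + 0.0544) − 1 = 6.3543%
The Czech Republic: (1 + 0.0324)/(1 + 0.0994) − 1 = -6.0942%
Differential = 6.3543% − (-6.0942%) = 12.4486% → 12.45%.

12.45%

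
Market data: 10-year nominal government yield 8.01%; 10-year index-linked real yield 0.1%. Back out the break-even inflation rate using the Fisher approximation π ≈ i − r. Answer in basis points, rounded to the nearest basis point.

791 basis points

π ≈ i − r = 8.01% − 0.1% → 791 basis points.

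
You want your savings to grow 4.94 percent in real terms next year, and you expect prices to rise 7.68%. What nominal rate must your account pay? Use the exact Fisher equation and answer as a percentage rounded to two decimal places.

13.00%

(1 + i) = (1 + r)(1 + π) = 1.04940 × 1.07680 = 1.12999392
i = 1.12999392 − 1, so the required nominal rate is 13.00%.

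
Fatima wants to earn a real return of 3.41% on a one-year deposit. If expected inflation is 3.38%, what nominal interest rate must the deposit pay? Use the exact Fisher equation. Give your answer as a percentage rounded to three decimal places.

(1 + i) = (1 + r)(1 + π) = 1.03410 × 1.03380 = 1.06905258
i = 1.06905258 − 1, so the required nominal rate is 6.905%.

6.905%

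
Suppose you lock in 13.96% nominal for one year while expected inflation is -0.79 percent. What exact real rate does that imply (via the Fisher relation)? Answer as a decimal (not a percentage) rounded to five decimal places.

By the Fisher relation, 1 + r = (1 + i)/(1 + π).
1 + r = 1.13960 / 0.99210 = 1.1486745
r = 1.1486745 − 1 = 14.86745%, i.e. 0.14867.

0.14867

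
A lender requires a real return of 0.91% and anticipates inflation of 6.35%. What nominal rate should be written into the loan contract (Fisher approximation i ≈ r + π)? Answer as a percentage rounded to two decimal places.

i ≈ r + π = 0.91% + 6.35% = 7.26%.

7.26%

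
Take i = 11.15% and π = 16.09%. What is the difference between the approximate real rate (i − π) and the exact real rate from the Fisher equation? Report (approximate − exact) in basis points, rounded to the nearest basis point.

-68 basis points

Approximate: r ≈ 11.150% − 16.090% = -4.9400%
Exact: (1 + 0.1115)/(1 + 0.1609) − 1 = -4.2553%
Error = -4.9400% − (-4.2553%) = -0.6847% → -68 basis points.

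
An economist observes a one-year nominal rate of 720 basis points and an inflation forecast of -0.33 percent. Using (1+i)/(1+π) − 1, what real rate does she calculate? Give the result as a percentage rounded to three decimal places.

By the Fisher identity, 1 + r = (1 + i)/(1 + π).
1 + r = 1.07200 / 0.99670 = 1.075549
r = 1.075549 − 1 = 7.5549%, i.e. 7.555%.

7.555%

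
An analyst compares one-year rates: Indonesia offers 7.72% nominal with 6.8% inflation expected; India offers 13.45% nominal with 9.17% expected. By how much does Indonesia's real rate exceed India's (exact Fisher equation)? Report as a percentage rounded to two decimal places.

-3.06%

Indonesia: (1 + 0.0772)/(1 + 0.0680) − 1 = 0.8614%
India: (1 + 0.1345)/(1 + 0.0917) − 1 = 3.9205%
Differential = 0.8614% − 3.9205% = -3.0591% → -3.06%.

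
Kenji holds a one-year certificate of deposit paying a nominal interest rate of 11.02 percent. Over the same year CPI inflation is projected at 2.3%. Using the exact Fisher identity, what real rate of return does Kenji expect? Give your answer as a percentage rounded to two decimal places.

8.52%

1 + r = 1.11020 / 1.02300 = 1.085239
r = 1.085239 − 1 = 8.5239%, i.e. 8.52%.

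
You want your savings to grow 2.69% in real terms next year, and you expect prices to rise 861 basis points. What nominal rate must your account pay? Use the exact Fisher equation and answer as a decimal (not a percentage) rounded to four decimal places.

(1 + i) = (1 + r)(1 + π) = 1.02690 × 1.08610 = 1.11531609
i = 1.11531609 − 1, so the required nominal rate is 0.1153.

0.1153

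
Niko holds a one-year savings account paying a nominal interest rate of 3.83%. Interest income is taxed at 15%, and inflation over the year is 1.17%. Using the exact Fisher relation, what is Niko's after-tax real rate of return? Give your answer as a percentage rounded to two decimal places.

After-tax nominal return = 3.83% × (1 − 0.15) = 3.2555%.
1 + r = 1.032555 / 1.01170 = 1.020614
After-tax real rate = 1.020614 − 1 → 2.06%.

2.06%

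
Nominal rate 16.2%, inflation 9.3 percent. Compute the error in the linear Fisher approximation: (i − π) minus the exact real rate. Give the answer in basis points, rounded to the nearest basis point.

Approximate: r ≈ 16.200% − 9.300% = 6.9000%
Exact: (1 + 0.1620)/(1 + 0.0930) − 1 = 6.3129%
Error = 6.9000% − 6.3129% = 0.5871% → 59 basis points.

59 basis points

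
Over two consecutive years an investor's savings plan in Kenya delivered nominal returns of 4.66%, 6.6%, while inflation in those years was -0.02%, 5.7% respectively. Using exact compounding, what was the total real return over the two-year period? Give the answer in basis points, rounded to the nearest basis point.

557 basis points

Compound the nominal returns: 1.0466 × 1.0660 = 1.115676.
Compound inflation: 0.9998 × 1.0570 = 1.056789.
Deflate: 1.115676 / 1.056789 = 1.055723.
Total real return = 1.055723 − 1 → 557 basis points.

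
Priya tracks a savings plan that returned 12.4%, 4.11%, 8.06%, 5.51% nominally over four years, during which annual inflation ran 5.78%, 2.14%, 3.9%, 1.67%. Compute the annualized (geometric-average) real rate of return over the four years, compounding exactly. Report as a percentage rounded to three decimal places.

3.981%

Compound the nominal returns: 1.1240 × 1.0411 × 1.0806 × 1.0551 = 1.33418896.
Compound inflation: 1.0578 × 1.0214 × 1.0390 × 1.0167 = 1.14132095.
Deflate: 1.33418896 / 1.14132095 = 1.16898666.
Annualized real rate = 1.16898666^(1/4) − 1 = 3.9806% → 3.981%.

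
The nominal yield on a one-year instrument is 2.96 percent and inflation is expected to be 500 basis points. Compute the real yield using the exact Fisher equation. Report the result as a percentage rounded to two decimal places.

By the Fisher equation, 1 + r = (1 + i)/(1 + π).
1 + r = 1.02960 / 1.05000 = 0.980571
r = 0.980571 − 1 = -1.9429%, i.e. -1.94%.

-1.94%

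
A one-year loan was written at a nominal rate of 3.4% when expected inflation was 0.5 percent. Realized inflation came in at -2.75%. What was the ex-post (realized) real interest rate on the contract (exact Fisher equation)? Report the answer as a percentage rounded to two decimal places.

Ex-post: (1 + 0.0340)/(1 − 0.0275) − 1 = 6.3239%
So the realized real rate is 6.32%.

6.32%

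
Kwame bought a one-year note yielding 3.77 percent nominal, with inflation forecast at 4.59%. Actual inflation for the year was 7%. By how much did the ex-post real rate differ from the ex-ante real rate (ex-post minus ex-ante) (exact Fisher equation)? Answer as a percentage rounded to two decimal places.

Ex-ante: (1 + 0.0377)/(1 + 0.0459) − 1 = -0.7840%
Ex-post: (1 + 0.0377)/(1 + 0.0700) − 1 = -3.0187%
Difference (ex-post − ex-ante) = -2.2347% → -2.23%.

-2.23%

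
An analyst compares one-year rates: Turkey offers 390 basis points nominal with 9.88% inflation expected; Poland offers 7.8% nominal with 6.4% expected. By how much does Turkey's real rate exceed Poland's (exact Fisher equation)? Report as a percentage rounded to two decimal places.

Turkey: (1 + 0.0390)/(1 + 0.0988) − 1 = -5.4423%
Poland: (1 + 0.0780)/(1 + 0.0640) − 1 = 1.3158%
Differential = -5.4423% − 1.3158% = -6.7581% → -6.76%.

-6.76%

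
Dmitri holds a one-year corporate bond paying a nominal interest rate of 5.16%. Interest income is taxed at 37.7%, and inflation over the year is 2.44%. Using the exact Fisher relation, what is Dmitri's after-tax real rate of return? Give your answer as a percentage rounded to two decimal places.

0.76%

After-tax nominal return = 5.16% × (1 − 0.377) = 3.21468%.
1 + r = 1.0321468 / 1.02440 = 1.007562
After-tax real rate = 1.007562 − 1 → 0.76%.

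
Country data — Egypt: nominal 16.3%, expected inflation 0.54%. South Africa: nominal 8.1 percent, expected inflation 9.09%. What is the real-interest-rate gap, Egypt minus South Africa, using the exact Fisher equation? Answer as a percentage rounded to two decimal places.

16.58%

Egypt: (1 + 0.1630)/(1 + 0.0054) − 1 = 15.6754%
South Africa: (1 + 0.0810)/(1 + 0.0909) − 1 = -0.9075%
Differential = 15.6754% − (-0.9075%) = 16.5829% → 16.58%.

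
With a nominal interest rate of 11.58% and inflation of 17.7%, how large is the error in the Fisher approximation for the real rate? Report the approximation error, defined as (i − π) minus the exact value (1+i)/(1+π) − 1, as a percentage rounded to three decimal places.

-0.920%

Approximate: r ≈ 11.580% − 17.700% = -6.1200%
Exact: (1 + 0.1158)/(1 + 0.1770) − 1 = -5.1997%
Error = -6.1200% − (-5.1997%) = -0.9203% → -0.920%.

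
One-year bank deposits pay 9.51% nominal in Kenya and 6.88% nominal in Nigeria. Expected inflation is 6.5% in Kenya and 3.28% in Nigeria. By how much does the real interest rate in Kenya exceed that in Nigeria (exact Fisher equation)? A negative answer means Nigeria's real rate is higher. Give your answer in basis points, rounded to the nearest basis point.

-66 basis points

Kenya: (1 + 0.0951)/(1 + 0.0650) − 1 = 2.8263%
Nigeria: (1 + 0.0688)/(1 + 0.0328) − 1 = 3.4857%
Differential = 2.8263% − 3.4857% = -0.6594% → -66 basis points.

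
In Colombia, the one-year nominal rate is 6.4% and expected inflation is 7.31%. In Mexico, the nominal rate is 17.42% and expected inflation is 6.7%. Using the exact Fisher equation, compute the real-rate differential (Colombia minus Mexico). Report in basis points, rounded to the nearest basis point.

Colombia: (1 + 0.0640)/(1 + 0.0731) − 1 = -0.8480%
Mexico: (1 + 0.1742)/(1 + 0.0670) − 1 = 10.0469%
Differential = -0.8480% − 10.0469% = -10.8949% → -1089 basis points.

-1089 basis points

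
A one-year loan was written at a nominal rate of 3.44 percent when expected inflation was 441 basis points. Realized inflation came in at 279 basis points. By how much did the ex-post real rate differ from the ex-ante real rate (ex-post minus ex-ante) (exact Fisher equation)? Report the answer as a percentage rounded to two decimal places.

Ex-ante: (1 + 0.0344)/(1 + 0.0441) − 1 = -0.9290%
Ex-post: (1 + 0.0344)/(1 + 0.0279) − 1 = 0.6324%
Difference (ex-post − ex-ante) = 1.5614% → 1.56%.

1.56%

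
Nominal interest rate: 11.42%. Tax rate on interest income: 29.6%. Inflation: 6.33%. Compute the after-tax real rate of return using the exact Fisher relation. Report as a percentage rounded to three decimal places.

After-tax nominal return = 11.42% × (1 − 0.296) = 8.03968%.
1 + r = 1.0803968 / 1.06330 = 1.016079
After-tax real rate = 1.016079 − 1 → 1.608%.

1.608%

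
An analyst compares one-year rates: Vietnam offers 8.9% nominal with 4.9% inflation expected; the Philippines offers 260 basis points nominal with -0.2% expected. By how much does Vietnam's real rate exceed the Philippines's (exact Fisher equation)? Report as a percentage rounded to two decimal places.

1.01%

Vietnam: (1 + 0.0890)/(1 + 0.0490) − 1 = 3.8132%
The Philippines: (1 + 0.0260)/(1 − 0.0020) − 1 = 2.8056%
Differential = 3.8132% − 2.8056% = 1.0075% → 1.01%.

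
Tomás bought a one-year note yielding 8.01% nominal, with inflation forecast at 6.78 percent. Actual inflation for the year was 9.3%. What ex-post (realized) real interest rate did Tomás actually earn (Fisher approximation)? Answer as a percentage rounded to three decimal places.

-1.290%

Ex-post: 8.01% − 9.3% = -1.290%
So the realized real rate is -1.290%.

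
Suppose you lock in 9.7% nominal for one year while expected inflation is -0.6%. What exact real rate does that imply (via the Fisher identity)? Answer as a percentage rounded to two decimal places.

By the Fisher identity, 1 + r = (1 + i)/(1 + π).
1 + r = 1.09700 / 0.99400 = 1.103622
r = 1.103622 − 1 = 10.3622%, i.e. 10.36%.

10.36%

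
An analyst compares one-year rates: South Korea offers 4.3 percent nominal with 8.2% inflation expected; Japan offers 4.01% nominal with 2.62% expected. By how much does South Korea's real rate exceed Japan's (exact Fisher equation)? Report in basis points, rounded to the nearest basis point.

South Korea: (1 + 0.0430)/(1 + 0.0820) − 1 = -3.6044%
Japan: (1 + 0.0401)/(1 + 0.0262) − 1 = 1.3545%
Differential = -3.6044% − 1.3545% = -4.9589% → -496 basis points.

-496 basis points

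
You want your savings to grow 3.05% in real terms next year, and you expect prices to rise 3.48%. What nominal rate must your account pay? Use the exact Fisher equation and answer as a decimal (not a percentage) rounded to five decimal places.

(1 + i) = (1 + r)(1 + π) = 1.03050 × 1.03480 = 1.0663614
i = 1.0663614 − 1, so the required nominal rate is 0.06636.

0.06636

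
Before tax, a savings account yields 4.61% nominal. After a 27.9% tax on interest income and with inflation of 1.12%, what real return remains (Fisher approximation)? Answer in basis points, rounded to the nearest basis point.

220 basis points

After-tax nominal return = 4.61% × (1 − 0.279) = 3.32381%.
r ≈ 3.32381% − 1.12% → 220 basis points.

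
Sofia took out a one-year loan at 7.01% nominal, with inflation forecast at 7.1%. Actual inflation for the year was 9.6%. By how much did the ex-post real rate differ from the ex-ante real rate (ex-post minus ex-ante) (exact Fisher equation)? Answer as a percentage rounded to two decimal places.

Ex-ante: (1 + 0.0701)/(1 + 0.0710) − 1 = -0.0840%
Ex-post: (1 + 0.0701)/(1 + 0.0960) − 1 = -2.3631%
Difference (ex-post − ex-ante) = -2.2791% → -2.28%.

-2.28%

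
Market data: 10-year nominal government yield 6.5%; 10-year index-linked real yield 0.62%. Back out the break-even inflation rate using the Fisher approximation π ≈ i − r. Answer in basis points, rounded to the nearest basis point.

588 basis points

π ≈ i − r = 6.5% − 0.62% → 588 basis points.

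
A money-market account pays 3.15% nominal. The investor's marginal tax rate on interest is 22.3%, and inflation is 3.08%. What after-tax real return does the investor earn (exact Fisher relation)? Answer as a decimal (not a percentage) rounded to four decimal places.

After-tax nominal return = 3.15% × (1 − 0.223) = 2.44755%.
1 + r = 1.0244755 / 1.03080 = 0.993864
After-tax real rate = 0.993864 − 1 → -0.0061.

-0.0061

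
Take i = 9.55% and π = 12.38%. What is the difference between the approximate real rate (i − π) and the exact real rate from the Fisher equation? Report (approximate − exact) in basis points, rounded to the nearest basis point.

Approximate: r ≈ 9.550% − 12.380% = -2.8300%
Exact: (1 + 0.0955)/(1 + 0.1238) − 1 = -2.5182%
Error = -2.8300% − (-2.5182%) = -0.3118% → -31 basis points.

-31 basis points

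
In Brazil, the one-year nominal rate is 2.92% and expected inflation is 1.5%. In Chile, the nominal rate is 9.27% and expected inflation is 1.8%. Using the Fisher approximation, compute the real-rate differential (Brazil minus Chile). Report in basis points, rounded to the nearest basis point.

-605 basis points

Brazil: 2.92% − 1.5% = 1.420%
Chile: 9.27% − 1.8% = 7.470%
Differential = -6.050% → -605 basis points.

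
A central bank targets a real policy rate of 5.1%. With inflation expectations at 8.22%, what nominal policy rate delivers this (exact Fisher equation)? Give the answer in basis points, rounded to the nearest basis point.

1374 basis points

(1 + i) = (1 + r)(1 + π) = 1.05100 × 1.08220 = 1.1373922
i = 1.1373922 − 1, so the required nominal rate is 1374 basis points.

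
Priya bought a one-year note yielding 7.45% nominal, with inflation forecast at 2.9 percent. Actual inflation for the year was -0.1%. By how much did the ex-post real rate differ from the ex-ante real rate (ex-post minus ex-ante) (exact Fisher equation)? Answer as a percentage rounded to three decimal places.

3.136%

Ex-ante: (1 + 0.0745)/(1 + 0.0290) − 1 = 4.4218%
Ex-post: (1 + 0.0745)/(1 − 0.0010) − 1 = 7.5576%
Difference (ex-post − ex-ante) = 3.1358% → 3.136%.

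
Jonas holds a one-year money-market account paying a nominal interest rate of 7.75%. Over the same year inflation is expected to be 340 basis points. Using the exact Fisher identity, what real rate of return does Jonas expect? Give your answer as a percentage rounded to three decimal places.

4.207%

1 + r = 1.07750 / 1.03400 = 1.042070
r = 1.042070 − 1 = 4.2070%, i.e. 4.207%.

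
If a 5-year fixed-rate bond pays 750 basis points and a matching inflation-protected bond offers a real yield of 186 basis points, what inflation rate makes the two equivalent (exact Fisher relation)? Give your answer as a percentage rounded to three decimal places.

(1 + π) = (1 + i)/(1 + r) = 1.07500 / 1.01860 = 1.055370
Break-even inflation = 1.055370 − 1 → 5.537%.

5.537%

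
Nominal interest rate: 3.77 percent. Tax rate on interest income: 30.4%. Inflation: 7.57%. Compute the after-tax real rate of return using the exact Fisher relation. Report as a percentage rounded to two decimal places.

-4.60%

After-tax nominal return = 3.77% × (1 − 0.304) = 2.62392%.
1 + r = 1.0262392 / 1.07570 = 0.954020
After-tax real rate = 0.954020 − 1 → -4.60%.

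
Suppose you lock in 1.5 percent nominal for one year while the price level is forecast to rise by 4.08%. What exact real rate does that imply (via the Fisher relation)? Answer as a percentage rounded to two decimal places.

-2.48%

1 + r = 1.01500 / 1.04080 = 0.975211
r = 0.975211 − 1 = -2.4789%, i.e. -2.48%.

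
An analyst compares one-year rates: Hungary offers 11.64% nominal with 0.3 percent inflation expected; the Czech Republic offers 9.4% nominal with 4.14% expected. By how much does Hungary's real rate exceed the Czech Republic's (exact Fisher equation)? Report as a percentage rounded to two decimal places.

Hungary: (1 + 0.1164)/(1 + 0.0030) − 1 = 11.3061%
The Czech Republic: (1 + 0.0940)/(1 + 0.0414) − 1 = 5.0509%
Differential = 11.3061% − 5.0509% = 6.2552% → 6.26%.

6.26%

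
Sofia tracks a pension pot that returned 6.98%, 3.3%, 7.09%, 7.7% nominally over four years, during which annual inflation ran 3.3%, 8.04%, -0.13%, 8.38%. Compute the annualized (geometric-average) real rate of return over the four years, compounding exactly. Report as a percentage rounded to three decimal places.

Nominal growth factor = 1.0698 × 1.0330 × 1.0709 × 1.0770 = 1.27458128
Price-level growth factor = 1.0330 × 1.0804 × 0.9987 × 1.0838 = 1.20800601
Real growth factor = 1.27458128 / 1.20800601 = 1.05511171
Annualized real rate = 1.05511171^(1/4) − 1 = 1.3502% → 1.350%.

1.350%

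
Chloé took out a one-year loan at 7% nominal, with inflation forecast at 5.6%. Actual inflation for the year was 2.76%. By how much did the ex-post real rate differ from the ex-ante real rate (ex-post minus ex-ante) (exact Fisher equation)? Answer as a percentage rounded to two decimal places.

2.80%

Ex-ante: (1 + 0.0700)/(1 + 0.0560) − 1 = 1.3258%
Ex-post: (1 + 0.0700)/(1 + 0.0276) − 1 = 4.1261%
Difference (ex-post − ex-ante) = 2.8004% → 2.80%.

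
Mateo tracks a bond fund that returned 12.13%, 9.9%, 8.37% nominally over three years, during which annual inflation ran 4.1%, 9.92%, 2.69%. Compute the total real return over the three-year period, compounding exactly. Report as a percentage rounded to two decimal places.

Nominal growth factor = 1.1213 × 1.0990 × 1.0837 = 1.335453
Price-level growth factor = 1.0410 × 1.0992 × 1.0269 = 1.175048
Real growth factor = 1.335453 / 1.175048 = 1.136509
Total real return = 1.136509 − 1 → 13.65%.

13.65%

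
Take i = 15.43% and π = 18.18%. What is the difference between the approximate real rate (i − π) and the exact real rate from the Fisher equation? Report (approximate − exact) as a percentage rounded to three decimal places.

-0.423%

Approximate: r ≈ 15.430% − 18.180% = -2.7500%
Exact: (1 + 0.1543)/(1 + 0.1818) − 1 = -2.3270%
Error = -2.7500% − (-2.3270%) = -0.4230% → -0.423%.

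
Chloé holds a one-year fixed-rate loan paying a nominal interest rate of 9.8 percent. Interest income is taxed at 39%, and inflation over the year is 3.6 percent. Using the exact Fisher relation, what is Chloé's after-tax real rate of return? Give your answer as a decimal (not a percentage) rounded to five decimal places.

0.02295

After-tax nominal return = 9.8% × (1 − 0.39) = 5.9780%.
1 + r = 1.05978 / 1.03600 = 1.022954
After-tax real rate = 1.022954 − 1 → 0.02295.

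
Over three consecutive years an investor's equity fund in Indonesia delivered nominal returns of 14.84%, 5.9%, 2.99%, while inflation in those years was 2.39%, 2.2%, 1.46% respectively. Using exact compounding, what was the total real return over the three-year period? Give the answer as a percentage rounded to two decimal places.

17.97%

Compound the nominal returns: 1.1484 × 1.0590 × 1.0299 = 1.252519.
Compound inflation: 1.0239 × 1.0220 × 1.0146 = 1.061704.
Deflate: 1.252519 / 1.061704 = 1.179725.
Total real return = 1.179725 − 1 → 17.97%.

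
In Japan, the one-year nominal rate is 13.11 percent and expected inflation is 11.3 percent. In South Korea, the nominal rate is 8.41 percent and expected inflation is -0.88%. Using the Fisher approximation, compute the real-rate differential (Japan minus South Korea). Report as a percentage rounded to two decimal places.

-7.48%

Japan: 13.11% − 11.3% = 1.810%
South Korea: 8.41% − (-0.88%) = 9.290%
Differential = -7.480% → -7.48%.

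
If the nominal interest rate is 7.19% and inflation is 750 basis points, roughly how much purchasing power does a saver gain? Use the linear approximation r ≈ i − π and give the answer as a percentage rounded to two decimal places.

-0.31%

r ≈ i − π = 7.19% − 7.5% = -0.31%.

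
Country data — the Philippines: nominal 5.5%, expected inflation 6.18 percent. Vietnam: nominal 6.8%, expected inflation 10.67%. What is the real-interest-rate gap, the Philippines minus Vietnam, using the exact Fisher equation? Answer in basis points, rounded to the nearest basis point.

The Philippines: (1 + 0.0550)/(1 + 0.0618) − 1 = -0.6404%
Vietnam: (1 + 0.0680)/(1 + 0.1067) − 1 = -3.4969%
Differential = -0.6404% − (-3.4969%) = 2.8565% → 286 basis points.

286 basis points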